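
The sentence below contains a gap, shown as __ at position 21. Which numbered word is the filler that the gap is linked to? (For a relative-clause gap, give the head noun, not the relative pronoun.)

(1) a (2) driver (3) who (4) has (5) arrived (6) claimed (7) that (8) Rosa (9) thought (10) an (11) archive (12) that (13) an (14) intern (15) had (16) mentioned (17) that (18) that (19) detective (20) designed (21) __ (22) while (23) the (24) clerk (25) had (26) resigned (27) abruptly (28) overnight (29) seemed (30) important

11

The gap at 21 is the object of "designed", inside a relative clause.
The relative pronoun is "that" (word 12); it is bound by the head noun immediately before it.
Its filler is the head noun "archive", at word 11.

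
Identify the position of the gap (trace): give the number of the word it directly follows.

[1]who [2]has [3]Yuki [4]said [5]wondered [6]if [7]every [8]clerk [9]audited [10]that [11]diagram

4

The displaced element is "who" (word 1).
It is linked across 1 clause boundary (Ø).
It functions as the subject of "wondered", so the gap sits immediately after word 4 ("said").
Base order: Yuki has said that who wondered if every clerk audited that diagram.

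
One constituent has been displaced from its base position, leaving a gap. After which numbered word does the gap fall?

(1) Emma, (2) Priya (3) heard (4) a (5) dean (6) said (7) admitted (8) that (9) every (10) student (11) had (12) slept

6

The displaced element is "Emma" (word 1).
It is linked across 2 clause boundaries (Ø → Ø).
It functions as the subject of "admitted", so the gap sits immediately after word 6 ("said").
Base order: Priya heard a dean said that Emma admitted that every student had slept.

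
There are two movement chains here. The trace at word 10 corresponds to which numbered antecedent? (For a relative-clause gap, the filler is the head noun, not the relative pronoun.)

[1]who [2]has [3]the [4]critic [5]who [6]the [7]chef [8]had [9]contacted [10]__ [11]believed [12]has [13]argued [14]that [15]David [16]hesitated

The marked gap is inside the relative clause, the direct object of "contacted".
Its filler is the head noun "critic" (via "who"), at word 4.
(The other dependency links word 1 to a gap after word 11.)

4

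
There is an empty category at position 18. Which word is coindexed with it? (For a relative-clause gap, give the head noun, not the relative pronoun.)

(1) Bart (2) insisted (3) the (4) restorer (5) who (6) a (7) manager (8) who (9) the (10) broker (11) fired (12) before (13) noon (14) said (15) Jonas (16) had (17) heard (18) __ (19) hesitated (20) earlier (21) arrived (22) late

4

The gap at 18 is the subject of "hesitated", inside a relative clause.
The relative pronoun is "who" (word 5); it is bound by the head noun immediately before it.
Its filler is the head noun "restorer", at word 4.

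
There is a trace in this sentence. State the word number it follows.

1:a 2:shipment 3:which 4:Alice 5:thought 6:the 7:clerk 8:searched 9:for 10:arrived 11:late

The displaced element is "a shipment" (word 2).
It is linked across 1 clause boundary (Ø).
It functions as the object of the preposition "for" of "searched", so the gap sits immediately after word 9 ("for").
Base order: Alice thought the clerk searched for a shipment.

9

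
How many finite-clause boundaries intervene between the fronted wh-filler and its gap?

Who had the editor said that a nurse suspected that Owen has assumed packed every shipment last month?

3

"who" is extracted from the subject of "packed".
Boundaries crossed, outermost first: [that], [that], [Ø] — 3 in total.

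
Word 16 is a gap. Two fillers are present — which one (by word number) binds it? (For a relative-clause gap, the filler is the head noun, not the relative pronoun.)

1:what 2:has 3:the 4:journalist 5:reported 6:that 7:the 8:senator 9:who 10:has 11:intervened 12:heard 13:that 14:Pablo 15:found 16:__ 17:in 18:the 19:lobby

The marked gap is the direct object of "found".
Its filler is the fronted wh-phrase "what", at word 1.
(The other dependency links word 8 to a gap after word 9.)

1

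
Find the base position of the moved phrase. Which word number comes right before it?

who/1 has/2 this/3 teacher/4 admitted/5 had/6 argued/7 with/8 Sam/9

The displaced element is "who" (word 1).
It is linked across 1 clause boundary (Ø).
It functions as the subject of "argued", so the gap sits immediately after word 5 ("admitted").
Base order: This teacher has admitted who had argued with Sam.

5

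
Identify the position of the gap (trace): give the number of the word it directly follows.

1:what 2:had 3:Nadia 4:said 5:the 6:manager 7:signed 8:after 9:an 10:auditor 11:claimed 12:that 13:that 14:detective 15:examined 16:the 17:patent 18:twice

The displaced element is "what" (word 1).
It is linked across 1 clause boundary (Ø).
It functions as the direct object of "signed", so the gap sits immediately after word 7 ("signed").
Base order: Nadia had said the manager signed what after an auditor claimed that that detective examined the patent twice.

7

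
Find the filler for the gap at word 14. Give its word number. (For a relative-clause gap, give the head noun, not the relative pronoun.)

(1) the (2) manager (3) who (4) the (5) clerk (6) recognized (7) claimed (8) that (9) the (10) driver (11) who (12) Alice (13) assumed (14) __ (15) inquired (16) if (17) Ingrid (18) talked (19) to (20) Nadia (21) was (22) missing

The gap at 14 is the subject of "inquired", inside a relative clause.
The relative pronoun is "who" (word 11); it is bound by the head noun immediately before it.
Its filler is the head noun "driver", at word 10.

10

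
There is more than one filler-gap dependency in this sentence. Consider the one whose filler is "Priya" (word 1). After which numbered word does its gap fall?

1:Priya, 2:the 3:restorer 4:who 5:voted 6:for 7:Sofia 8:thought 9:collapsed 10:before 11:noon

The displaced element is "Priya" (word 1).
It is linked across 1 clause boundary (Ø).
It functions as the subject of "collapsed", so the gap sits immediately after word 8 ("thought").
Base order: The restorer who voted for Sofia thought Priya collapsed before noon.

8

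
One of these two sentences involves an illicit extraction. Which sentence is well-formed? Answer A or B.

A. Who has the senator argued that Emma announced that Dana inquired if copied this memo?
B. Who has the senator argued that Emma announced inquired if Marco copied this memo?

In A, the wh-phrase is extracted from inside a wh-island (introduced by "if"), which blocks movement.
In B, the extraction path crosses only that-complement boundaries, which are transparent.
So B is grammatical.

B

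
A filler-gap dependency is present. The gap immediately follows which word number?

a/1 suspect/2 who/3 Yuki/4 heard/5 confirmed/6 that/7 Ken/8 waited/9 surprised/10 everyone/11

5

The displaced element is "a suspect" (word 2).
It is linked across 1 clause boundary (Ø).
It functions as the subject of "confirmed", so the gap sits immediately after word 5 ("heard").
Base order: Yuki heard a suspect confirmed that Ken waited.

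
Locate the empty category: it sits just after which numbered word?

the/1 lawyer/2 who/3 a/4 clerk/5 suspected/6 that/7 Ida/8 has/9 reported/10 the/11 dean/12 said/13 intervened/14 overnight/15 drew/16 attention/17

The displaced element is "the lawyer" (word 2).
It is linked across 3 clause boundaries (that → Ø → Ø).
It functions as the subject of "intervened", so the gap sits immediately after word 13 ("said").
Base order: A clerk suspected that Ida has reported the dean said that the lawyer intervened overnight.

13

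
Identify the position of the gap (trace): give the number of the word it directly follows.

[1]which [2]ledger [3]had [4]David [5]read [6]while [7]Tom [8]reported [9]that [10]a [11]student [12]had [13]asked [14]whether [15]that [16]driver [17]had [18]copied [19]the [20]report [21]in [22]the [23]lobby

The displaced element is "which ledger" (word 2).
It functions as the direct object of "read", so the gap sits immediately after word 5 ("read").
Base order: David had read which ledger while Tom reported that a student had asked whether that driver had copied the report in the lobby.

5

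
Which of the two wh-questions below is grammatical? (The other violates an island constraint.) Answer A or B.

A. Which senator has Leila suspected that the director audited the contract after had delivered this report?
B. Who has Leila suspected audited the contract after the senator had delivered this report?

In A, the wh-phrase is extracted from inside an adjunct island (introduced by "after"), which blocks movement.
In B, the extraction path crosses only that-complement boundaries, which are transparent.
So B is grammatical.

B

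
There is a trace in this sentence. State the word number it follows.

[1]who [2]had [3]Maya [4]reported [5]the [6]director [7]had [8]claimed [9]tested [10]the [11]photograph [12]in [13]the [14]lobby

8

The displaced element is "who" (word 1).
It is linked across 2 clause boundaries (Ø → Ø).
It functions as the subject of "tested", so the gap sits immediately after word 8 ("claimed").
Base order: Maya had reported the director had claimed that who tested the photograph in the lobby.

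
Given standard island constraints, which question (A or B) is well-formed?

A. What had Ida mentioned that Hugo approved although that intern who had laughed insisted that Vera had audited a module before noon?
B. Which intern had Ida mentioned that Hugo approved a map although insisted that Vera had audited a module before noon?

In B, the wh-phrase is extracted from inside an adjunct island (introduced by "although"), which blocks movement.
In A, the extraction path crosses only that-complement boundaries, which are transparent.
So A is grammatical.

A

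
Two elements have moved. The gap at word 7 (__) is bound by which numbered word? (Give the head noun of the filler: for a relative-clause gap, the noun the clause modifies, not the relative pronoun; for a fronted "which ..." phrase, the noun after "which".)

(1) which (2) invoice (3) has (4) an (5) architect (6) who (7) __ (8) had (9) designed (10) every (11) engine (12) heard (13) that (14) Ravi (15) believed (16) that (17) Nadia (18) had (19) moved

The marked gap is inside the relative clause, the subject of "designed".
Its filler is the head noun "architect" (via "who"), at word 5.
(The other dependency links word 2 to a gap after word 19.)

5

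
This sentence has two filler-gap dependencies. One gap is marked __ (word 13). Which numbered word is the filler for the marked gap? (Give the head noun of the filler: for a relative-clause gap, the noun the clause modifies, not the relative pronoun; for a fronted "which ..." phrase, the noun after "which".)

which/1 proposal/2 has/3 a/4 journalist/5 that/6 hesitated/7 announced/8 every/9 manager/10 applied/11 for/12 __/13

2

The marked gap is the object of the preposition "for" of "applied".
Its filler is the fronted wh-phrase "which proposal", at word 2.
(The other dependency links word 5 to a gap after word 6.)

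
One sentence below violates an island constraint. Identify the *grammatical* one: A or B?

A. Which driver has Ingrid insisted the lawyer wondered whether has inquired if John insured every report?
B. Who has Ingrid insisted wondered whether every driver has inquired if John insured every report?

In A, the wh-phrase is extracted from inside a wh-island (introduced by "whether"), which blocks movement.
In B, the extraction path crosses only that-complement boundaries, which are transparent.
So B is grammatical.

B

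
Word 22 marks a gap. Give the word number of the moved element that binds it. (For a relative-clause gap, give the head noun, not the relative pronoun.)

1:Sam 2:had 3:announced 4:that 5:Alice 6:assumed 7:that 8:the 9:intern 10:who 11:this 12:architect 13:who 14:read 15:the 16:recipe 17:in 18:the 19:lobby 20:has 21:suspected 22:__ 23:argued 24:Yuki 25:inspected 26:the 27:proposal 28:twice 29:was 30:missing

9

The gap at 22 is the subject of "argued", inside a relative clause.
The relative pronoun is "who" (word 10); it is bound by the head noun immediately before it.
Its filler is the head noun "intern", at word 9.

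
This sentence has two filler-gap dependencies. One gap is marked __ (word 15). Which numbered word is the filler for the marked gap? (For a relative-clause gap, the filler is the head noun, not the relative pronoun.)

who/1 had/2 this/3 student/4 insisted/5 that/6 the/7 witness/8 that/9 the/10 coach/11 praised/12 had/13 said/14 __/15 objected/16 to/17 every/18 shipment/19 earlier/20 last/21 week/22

1

The marked gap is the subject of "objected".
Its filler is the fronted wh-phrase "who", at word 1.
(The other dependency links word 8 to a gap after word 12.)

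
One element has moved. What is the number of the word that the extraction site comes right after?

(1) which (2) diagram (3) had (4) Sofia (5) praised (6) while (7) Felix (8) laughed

The displaced element is "which diagram" (word 2).
It functions as the direct object of "praised", so the gap sits immediately after word 5 ("praised").
Base order: Sofia had praised which diagram while Felix laughed.

5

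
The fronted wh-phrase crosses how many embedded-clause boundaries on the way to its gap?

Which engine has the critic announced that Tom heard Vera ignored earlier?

"which engine" is extracted from the object of "ignored".
Boundaries crossed, outermost first: [that], [Ø] — 2 in total.

2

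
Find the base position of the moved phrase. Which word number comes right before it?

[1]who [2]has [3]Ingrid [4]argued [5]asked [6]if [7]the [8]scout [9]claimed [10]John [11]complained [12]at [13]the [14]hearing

The displaced element is "who" (word 1).
It is linked across 1 clause boundary (Ø).
It functions as the subject of "asked", so the gap sits immediately after word 4 ("argued").
Base order: Ingrid has argued that who asked if the scout claimed John complained at the hearing.

4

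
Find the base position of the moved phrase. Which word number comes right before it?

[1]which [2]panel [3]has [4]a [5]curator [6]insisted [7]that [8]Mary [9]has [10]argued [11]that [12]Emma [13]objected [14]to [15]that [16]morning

14

The displaced element is "which panel" (word 2).
It is linked across 2 clause boundaries (that → that).
It functions as the object of the preposition "to" of "objected", so the gap sits immediately after word 14 ("to").
Base order: A curator has insisted that Mary has argued that Emma objected to which panel that morning.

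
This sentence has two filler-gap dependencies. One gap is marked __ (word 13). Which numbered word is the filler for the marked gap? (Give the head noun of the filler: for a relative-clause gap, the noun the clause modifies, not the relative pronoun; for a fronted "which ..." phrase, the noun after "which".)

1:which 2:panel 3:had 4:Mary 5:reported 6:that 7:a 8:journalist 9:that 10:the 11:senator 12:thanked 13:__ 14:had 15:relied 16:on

8

The marked gap is inside the relative clause, the direct object of "thanked".
Its filler is the head noun "journalist" (via "that"), at word 8.
(The other dependency links word 2 to a gap after word 16.)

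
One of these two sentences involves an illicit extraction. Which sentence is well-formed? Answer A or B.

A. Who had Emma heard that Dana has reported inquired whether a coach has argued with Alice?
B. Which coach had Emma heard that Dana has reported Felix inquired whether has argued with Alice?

In B, the wh-phrase is extracted from inside a wh-island (introduced by "whether"), which blocks movement.
In A, the extraction path crosses only that-complement boundaries, which are transparent.
So A is grammatical.

A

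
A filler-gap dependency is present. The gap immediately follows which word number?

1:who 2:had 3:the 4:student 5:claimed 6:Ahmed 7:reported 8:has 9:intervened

7

The displaced element is "who" (word 1).
It is linked across 2 clause boundaries (Ø → Ø).
It functions as the subject of "intervened", so the gap sits immediately after word 7 ("reported").
Base order: The student had claimed Ahmed reported that who has intervened.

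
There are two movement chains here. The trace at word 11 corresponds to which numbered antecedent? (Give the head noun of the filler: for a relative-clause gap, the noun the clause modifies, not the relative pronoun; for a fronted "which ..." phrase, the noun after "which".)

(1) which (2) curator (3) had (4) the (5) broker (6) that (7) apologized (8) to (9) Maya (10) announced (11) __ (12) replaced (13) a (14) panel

The marked gap is the subject of "replaced".
Its filler is the fronted wh-phrase "which curator", at word 2.
(The other dependency links word 5 to a gap after word 6.)

2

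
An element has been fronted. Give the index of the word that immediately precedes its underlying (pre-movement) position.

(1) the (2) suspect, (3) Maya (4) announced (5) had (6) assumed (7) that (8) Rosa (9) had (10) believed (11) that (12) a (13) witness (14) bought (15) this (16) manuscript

4

The displaced element is "the suspect" (word 2).
It is linked across 1 clause boundary (Ø).
It functions as the subject of "assumed", so the gap sits immediately after word 4 ("announced").
Base order: Maya announced the suspect had assumed that Rosa had believed that a witness bought this manuscript.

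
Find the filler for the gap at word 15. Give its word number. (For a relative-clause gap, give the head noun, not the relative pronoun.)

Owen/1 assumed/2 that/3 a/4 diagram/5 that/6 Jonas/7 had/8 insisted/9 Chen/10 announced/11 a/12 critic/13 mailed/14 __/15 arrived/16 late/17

5

The gap at 15 is the object of "mailed", inside a relative clause.
The relative pronoun is "that" (word 6); it is bound by the head noun immediately before it.
Its filler is the head noun "diagram", at word 5.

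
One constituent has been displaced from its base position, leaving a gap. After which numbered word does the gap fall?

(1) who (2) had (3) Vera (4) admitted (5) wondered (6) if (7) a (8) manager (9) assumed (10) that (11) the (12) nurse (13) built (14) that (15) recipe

The displaced element is "who" (word 1).
It is linked across 1 clause boundary (Ø).
It functions as the subject of "wondered", so the gap sits immediately after word 4 ("admitted").
Base order: Vera had admitted that who wondered if a manager assumed that the nurse built that recipe.

4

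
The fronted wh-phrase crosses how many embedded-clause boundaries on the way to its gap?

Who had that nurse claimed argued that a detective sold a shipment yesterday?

"who" is extracted from the subject of "argued".
Boundaries crossed, outermost first: [Ø] — 1 in total.

1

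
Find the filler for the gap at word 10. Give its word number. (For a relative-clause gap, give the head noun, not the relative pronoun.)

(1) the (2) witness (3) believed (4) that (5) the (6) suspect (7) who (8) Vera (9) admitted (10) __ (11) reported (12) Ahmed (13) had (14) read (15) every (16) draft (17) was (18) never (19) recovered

6

The gap at 10 is the subject of "reported", inside a relative clause.
The relative pronoun is "who" (word 7); it is bound by the head noun immediately before it.
Its filler is the head noun "suspect", at word 6.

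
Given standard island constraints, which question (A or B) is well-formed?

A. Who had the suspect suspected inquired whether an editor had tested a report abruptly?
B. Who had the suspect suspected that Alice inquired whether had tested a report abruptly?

A

In B, the wh-phrase is extracted from inside a wh-island (introduced by "whether"), which blocks movement.
In A, the extraction path crosses only that-complement boundaries, which are transparent.
So A is grammatical.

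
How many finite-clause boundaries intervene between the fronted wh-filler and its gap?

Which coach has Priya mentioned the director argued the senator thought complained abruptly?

"which coach" is extracted from the subject of "complained".
Boundaries crossed, outermost first: [Ø], [Ø], [Ø] — 3 in total.

3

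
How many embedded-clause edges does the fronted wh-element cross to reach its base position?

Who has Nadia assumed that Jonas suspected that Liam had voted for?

"who" is extracted from the PP object of "voted".
Boundaries crossed, outermost first: [that], [that] — 2 in total.

2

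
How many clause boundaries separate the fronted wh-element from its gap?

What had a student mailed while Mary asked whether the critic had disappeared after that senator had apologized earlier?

0

"what" originates inside the matrix clause — no clause boundary is crossed.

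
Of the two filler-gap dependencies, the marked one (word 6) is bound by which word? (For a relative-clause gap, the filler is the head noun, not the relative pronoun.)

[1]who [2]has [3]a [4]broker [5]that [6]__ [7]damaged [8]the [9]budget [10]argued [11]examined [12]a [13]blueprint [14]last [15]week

The marked gap is inside the relative clause, the subject of "damaged".
Its filler is the head noun "broker" (via "that"), at word 4.
(The other dependency links word 1 to a gap after word 10.)

4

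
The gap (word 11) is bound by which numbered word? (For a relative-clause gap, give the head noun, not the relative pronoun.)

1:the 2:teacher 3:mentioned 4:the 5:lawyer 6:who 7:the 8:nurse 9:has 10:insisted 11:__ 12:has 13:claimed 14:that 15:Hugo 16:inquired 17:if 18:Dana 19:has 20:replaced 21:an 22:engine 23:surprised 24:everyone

The gap at 11 is the subject of "claimed", inside a relative clause.
The relative pronoun is "who" (word 6); it is bound by the head noun immediately before it.
Its filler is the head noun "lawyer", at word 5.

5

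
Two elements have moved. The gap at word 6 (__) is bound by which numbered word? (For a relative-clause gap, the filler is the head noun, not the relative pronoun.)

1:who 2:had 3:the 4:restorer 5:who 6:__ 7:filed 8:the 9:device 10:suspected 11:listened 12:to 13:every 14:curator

The marked gap is inside the relative clause, the subject of "filed".
Its filler is the head noun "restorer" (via "who"), at word 4.
(The other dependency links word 1 to a gap after word 10.)

4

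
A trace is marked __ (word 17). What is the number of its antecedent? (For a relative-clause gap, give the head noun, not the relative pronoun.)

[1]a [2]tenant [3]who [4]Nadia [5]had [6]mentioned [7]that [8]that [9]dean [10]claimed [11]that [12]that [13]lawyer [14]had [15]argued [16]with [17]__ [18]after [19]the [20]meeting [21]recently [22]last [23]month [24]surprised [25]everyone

The gap at 17 is the prepositional object of "argued", inside a relative clause.
The relative pronoun is "who" (word 3); it is bound by the head noun immediately before it.
Its filler is the head noun "tenant", at word 2.

2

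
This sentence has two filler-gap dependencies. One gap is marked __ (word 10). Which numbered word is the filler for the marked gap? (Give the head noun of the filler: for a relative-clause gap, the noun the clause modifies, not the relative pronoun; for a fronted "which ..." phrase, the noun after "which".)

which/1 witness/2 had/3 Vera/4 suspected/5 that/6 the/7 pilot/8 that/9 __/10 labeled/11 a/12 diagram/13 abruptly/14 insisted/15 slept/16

The marked gap is inside the relative clause, the subject of "labeled".
Its filler is the head noun "pilot" (via "that"), at word 8.
(The other dependency links word 2 to a gap after word 15.)

8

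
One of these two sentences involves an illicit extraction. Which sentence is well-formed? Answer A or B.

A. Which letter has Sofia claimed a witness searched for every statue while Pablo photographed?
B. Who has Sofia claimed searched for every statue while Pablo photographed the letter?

In A, the wh-phrase is extracted from inside an adjunct island (introduced by "while"), which blocks movement.
In B, the extraction path crosses only that-complement boundaries, which are transparent.
So B is grammatical.

B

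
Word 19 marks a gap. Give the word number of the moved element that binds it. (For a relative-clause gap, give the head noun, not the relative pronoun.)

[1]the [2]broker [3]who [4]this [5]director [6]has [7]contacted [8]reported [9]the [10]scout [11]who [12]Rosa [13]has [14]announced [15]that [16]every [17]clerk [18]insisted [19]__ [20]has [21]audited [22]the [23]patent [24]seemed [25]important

10

The gap at 19 is the subject of "audited", inside a relative clause.
The relative pronoun is "who" (word 11); it is bound by the head noun immediately before it.
Its filler is the head noun "scout", at word 10.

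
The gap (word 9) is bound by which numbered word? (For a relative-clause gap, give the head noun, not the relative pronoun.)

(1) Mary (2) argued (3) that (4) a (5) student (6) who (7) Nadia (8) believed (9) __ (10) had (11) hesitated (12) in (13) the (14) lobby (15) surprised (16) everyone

The gap at 9 is the subject of "hesitated", inside a relative clause.
The relative pronoun is "who" (word 6); it is bound by the head noun immediately before it.
Its filler is the head noun "student", at word 5.

5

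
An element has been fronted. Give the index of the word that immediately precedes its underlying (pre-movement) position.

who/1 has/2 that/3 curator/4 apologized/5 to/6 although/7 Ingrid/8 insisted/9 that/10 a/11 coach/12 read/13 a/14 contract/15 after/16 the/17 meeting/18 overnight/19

6

The displaced element is "who" (word 1).
It functions as the object of the preposition "to" of "apologized", so the gap sits immediately after word 6 ("to").
Base order: That curator has apologized to who although Ingrid insisted that a coach read a contract after the meeting overnight.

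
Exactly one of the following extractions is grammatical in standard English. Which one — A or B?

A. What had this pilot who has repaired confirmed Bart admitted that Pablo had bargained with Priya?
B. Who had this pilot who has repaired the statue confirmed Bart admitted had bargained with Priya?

B

In A, the wh-phrase is extracted from inside a complex-NP island (relative clause) (introduced by "who"), which blocks movement.
In B, the extraction path crosses only that-complement boundaries, which are transparent.
So B is grammatical.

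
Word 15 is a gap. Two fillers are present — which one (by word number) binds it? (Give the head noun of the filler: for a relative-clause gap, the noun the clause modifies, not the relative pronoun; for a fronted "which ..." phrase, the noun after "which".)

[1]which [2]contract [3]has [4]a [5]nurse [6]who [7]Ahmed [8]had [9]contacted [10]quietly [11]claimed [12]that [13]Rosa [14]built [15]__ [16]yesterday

2

The marked gap is the direct object of "built".
Its filler is the fronted wh-phrase "which contract", at word 2.
(The other dependency links word 5 to a gap after word 9.)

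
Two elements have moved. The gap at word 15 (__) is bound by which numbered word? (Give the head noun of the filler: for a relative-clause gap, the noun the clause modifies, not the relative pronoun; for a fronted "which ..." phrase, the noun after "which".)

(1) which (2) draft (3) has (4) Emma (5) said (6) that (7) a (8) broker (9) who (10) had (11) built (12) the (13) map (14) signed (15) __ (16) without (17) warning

2

The marked gap is the direct object of "signed".
Its filler is the fronted wh-phrase "which draft", at word 2.
(The other dependency links word 8 to a gap after word 9.)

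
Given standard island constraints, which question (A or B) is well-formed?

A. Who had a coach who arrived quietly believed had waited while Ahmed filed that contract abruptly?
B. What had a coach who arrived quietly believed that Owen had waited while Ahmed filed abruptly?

In B, the wh-phrase is extracted from inside an adjunct island (introduced by "while"), which blocks movement.
In A, the extraction path crosses only that-complement boundaries, which are transparent.
So A is grammatical.

A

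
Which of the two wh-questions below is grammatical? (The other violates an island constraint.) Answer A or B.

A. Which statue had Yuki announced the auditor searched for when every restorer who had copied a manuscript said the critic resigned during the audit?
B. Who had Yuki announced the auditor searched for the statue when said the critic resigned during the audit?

In B, the wh-phrase is extracted from inside an adjunct island (introduced by "when"), which blocks movement.
In A, the extraction path crosses only that-complement boundaries, which are transparent.
So A is grammatical.

A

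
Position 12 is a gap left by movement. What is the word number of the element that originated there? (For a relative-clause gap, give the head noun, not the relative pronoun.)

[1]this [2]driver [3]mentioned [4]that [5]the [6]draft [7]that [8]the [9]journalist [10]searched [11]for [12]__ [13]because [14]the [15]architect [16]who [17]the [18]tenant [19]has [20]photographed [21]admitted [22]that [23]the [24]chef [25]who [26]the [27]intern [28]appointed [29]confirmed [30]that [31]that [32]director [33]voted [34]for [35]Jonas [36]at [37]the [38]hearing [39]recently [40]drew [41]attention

6

The gap at 12 is the prepositional object of "searched", inside a relative clause.
The relative pronoun is "that" (word 7); it is bound by the head noun immediately before it.
Its filler is the head noun "draft", at word 6.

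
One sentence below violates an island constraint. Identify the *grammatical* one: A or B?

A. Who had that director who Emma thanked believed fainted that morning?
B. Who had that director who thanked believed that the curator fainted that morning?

A

In B, the wh-phrase is extracted from inside a complex-NP island (relative clause) (introduced by "who"), which blocks movement.
In A, the extraction path crosses only that-complement boundaries, which are transparent.
So A is grammatical.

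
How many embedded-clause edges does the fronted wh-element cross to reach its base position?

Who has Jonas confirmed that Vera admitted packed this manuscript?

"who" is extracted from the subject of "packed".
Boundaries crossed, outermost first: [that], [Ø] — 2 in total.

2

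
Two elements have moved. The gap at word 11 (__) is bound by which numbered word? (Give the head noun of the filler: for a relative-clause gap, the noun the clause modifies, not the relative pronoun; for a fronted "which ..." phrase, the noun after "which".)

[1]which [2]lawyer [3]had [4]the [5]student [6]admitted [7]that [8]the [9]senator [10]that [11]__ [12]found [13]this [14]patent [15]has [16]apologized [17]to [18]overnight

The marked gap is inside the relative clause, the subject of "found".
Its filler is the head noun "senator" (via "that"), at word 9.
(The other dependency links word 2 to a gap after word 17.)

9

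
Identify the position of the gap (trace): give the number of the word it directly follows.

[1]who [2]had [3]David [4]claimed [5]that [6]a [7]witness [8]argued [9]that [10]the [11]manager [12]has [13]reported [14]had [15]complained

The displaced element is "who" (word 1).
It is linked across 3 clause boundaries (that → that → Ø).
It functions as the subject of "complained", so the gap sits immediately after word 13 ("reported").
Base order: David had claimed that a witness argued that the manager has reported that who had complained.

13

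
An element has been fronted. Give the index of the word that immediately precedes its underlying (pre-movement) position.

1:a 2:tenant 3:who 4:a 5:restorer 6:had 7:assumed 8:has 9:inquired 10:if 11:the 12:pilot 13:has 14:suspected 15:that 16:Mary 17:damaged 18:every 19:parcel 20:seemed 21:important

7

The displaced element is "a tenant" (word 2).
It is linked across 1 clause boundary (Ø).
It functions as the subject of "inquired", so the gap sits immediately after word 7 ("assumed").
Base order: A restorer had assumed that a tenant has inquired if the pilot has suspected that Mary damaged every parcel.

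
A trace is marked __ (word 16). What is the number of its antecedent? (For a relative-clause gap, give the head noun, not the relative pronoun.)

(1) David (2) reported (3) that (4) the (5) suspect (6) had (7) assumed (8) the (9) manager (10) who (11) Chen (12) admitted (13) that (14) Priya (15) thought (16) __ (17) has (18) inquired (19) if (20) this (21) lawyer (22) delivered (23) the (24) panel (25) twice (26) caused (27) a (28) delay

The gap at 16 is the subject of "inquired", inside a relative clause.
The relative pronoun is "who" (word 10); it is bound by the head noun immediately before it.
Its filler is the head noun "manager", at word 9.

9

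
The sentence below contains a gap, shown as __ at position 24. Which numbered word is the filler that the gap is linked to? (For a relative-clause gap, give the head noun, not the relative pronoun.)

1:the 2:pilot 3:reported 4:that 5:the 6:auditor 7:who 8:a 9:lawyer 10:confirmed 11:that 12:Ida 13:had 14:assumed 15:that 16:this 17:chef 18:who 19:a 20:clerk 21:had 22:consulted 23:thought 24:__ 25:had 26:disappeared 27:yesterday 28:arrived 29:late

6

The gap at 24 is the subject of "disappeared", inside a relative clause.
The relative pronoun is "who" (word 7); it is bound by the head noun immediately before it.
Its filler is the head noun "auditor", at word 6.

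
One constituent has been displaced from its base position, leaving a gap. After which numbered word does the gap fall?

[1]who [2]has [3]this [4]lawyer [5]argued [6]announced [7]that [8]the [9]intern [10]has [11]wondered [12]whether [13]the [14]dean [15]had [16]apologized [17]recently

5

The displaced element is "who" (word 1).
It is linked across 1 clause boundary (Ø).
It functions as the subject of "announced", so the gap sits immediately after word 5 ("argued").
Base order: This lawyer has argued who announced that the intern has wondered whether the dean had apologized recently.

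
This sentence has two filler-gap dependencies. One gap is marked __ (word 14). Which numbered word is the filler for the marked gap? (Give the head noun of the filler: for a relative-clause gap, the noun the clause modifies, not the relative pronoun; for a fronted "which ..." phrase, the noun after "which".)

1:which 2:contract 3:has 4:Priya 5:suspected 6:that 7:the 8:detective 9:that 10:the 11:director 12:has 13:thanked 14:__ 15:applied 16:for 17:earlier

The marked gap is inside the relative clause, the direct object of "thanked".
Its filler is the head noun "detective" (via "that"), at word 8.
(The other dependency links word 2 to a gap after word 16.)

8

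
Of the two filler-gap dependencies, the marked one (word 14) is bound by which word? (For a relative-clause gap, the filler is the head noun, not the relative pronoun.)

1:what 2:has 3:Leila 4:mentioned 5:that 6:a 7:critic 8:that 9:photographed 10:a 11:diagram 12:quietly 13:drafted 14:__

1

The marked gap is the direct object of "drafted".
Its filler is the fronted wh-phrase "what", at word 1.
(The other dependency links word 7 to a gap after word 8.)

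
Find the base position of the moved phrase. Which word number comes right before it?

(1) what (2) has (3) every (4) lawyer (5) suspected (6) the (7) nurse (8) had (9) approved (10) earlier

The displaced element is "what" (word 1).
It is linked across 1 clause boundary (Ø).
It functions as the direct object of "approved", so the gap sits immediately after word 9 ("approved").
Base order: Every lawyer has suspected the nurse had approved what earlier.

9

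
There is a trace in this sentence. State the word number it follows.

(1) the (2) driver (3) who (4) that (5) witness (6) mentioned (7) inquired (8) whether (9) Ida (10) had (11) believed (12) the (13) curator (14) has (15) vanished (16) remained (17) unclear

The displaced element is "the driver" (word 2).
It is linked across 1 clause boundary (Ø).
It functions as the subject of "inquired", so the gap sits immediately after word 6 ("mentioned").
Base order: That witness mentioned that the driver inquired whether Ida had believed the curator has vanished.

6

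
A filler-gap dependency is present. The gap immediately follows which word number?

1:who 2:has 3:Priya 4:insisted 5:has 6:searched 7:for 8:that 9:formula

4

The displaced element is "who" (word 1).
It is linked across 1 clause boundary (Ø).
It functions as the subject of "searched", so the gap sits immediately after word 4 ("insisted").
Base order: Priya has insisted that who has searched for that formula.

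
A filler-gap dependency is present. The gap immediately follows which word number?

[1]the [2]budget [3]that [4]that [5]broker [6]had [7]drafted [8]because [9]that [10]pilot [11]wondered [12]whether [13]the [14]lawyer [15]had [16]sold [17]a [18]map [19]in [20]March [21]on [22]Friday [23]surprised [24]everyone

The displaced element is "the budget" (word 2).
It functions as the direct object of "drafted", so the gap sits immediately after word 7 ("drafted").
Base order: That broker had drafted the budget because that pilot wondered whether the lawyer had sold a map in March on Friday.

7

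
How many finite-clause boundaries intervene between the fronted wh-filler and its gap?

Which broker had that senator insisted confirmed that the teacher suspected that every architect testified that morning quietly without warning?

"which broker" is extracted from the subject of "confirmed".
Boundaries crossed, outermost first: [Ø] — 1 in total.

1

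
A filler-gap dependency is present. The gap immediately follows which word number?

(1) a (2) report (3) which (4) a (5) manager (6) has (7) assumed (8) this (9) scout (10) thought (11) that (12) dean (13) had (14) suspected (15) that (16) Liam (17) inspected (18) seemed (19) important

17

The displaced element is "a report" (word 2).
It is linked across 3 clause boundaries (Ø → Ø → that).
It functions as the direct object of "inspected", so the gap sits immediately after word 17 ("inspected").
Base order: A manager has assumed this scout thought that dean had suspected that Liam inspected a report.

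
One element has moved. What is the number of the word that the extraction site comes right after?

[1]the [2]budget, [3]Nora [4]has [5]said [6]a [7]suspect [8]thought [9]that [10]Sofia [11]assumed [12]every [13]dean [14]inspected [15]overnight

14

The displaced element is "the budget" (word 2).
It is linked across 3 clause boundaries (Ø → that → Ø).
It functions as the direct object of "inspected", so the gap sits immediately after word 14 ("inspected").
Base order: Nora has said a suspect thought that Sofia assumed every dean inspected the budget overnight.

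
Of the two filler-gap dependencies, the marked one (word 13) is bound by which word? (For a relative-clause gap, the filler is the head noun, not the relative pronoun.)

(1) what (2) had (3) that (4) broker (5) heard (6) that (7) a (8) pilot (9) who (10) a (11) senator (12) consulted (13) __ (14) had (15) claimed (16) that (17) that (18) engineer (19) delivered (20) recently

8

The marked gap is inside the relative clause, the direct object of "consulted".
Its filler is the head noun "pilot" (via "who"), at word 8.
(The other dependency links word 1 to a gap after word 19.)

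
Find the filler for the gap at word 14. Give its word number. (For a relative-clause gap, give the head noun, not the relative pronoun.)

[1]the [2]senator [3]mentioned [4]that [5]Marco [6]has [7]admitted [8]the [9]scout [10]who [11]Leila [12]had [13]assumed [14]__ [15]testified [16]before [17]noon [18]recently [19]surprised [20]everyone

9

The gap at 14 is the subject of "testified", inside a relative clause.
The relative pronoun is "who" (word 10); it is bound by the head noun immediately before it.
Its filler is the head noun "scout", at word 9.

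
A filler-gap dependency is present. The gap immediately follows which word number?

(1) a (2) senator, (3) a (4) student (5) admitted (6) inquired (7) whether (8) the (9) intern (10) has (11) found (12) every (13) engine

The displaced element is "a senator" (word 2).
It is linked across 1 clause boundary (Ø).
It functions as the subject of "inquired", so the gap sits immediately after word 5 ("admitted").
Base order: A student admitted that a senator inquired whether the intern has found every engine.

5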